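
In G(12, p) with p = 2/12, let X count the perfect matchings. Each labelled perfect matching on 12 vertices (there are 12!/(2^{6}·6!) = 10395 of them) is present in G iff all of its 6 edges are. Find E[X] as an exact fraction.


K_12 has 12!/(2^{6}·6!) = 10395 labelled perfect matchings.
For each such perfect matching H, let X_H = 1 if all 6 edges of H are present in G. Then P[X_H = 1] = p^{6} = (1/6)^{6} = 1/46656.
By linearity of expectation: E[X] = Σ_H E[X_H] = 10395 · p^{6} = 10395 · 1/46656 = 385/1728.
Numerically: E[X] ≈ 0.2228.

E[X] = 10395 · (1/6)^{6} = 385/1728 ≈ 0.2228.


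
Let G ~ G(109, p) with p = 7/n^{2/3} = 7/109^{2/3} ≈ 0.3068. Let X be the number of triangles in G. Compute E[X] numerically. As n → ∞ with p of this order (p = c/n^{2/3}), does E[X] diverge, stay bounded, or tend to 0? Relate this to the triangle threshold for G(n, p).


Number of potential triangles: C(109, 3) = 209934.
Each occurs with probability p³ ≈ (0.3068)³ ≈ 2.886962e-02.
By linearity: E[X] = C(109, 3)·p³ ≈ 209934 · 2.886962e-02 ≈ 6060.7156.
Since α = 2/3 < 1, p = c/n^{2/3} ≫ 1/n is above the triangle threshold p ~ 1/n. Asymptotically E[X] ~ (c³/6)·n^{3(1−α)} = (7³/6)·n^{1} → ∞; triangles are abundant w.h.p.

E[X] ≈ 6060.7156; in regime p = Θ(1/n^{2/3}) E[X] diverges (above the triangle threshold p ~ 1/n).


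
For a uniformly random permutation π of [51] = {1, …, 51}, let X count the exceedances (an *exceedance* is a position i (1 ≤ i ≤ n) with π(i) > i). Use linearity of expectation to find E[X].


Write X = Σ_{i=1}^{51} X_i, where X_i = 1_{π(i) > i}.
For each fixed i, π(i) is uniform over {1, …, 51} (marginal of a uniform permutation), so P[π(i) > i] = (n − i)/n. Summing: Σ_{i=1}^{51} (n − i)/n = (0 + 1 + … + 50)/51 = 51(51 − 1)/(2·51) = (51 − 1)/2.
Hence E[X] = Σ_{i=1}^{51} (51 − i)/51 = 25 ≈ 25.000.

E[X] = 25 = 25.000.


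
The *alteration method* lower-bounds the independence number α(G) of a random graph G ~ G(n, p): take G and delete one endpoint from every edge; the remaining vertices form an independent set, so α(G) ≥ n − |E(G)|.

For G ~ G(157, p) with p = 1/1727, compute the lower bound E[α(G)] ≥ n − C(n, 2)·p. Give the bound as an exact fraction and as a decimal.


E[|E(G)|] = C(157, 2)·p = 12246 · (1/1727) = 78/11.
E[α(G)] ≥ n − E[|E(G)|] = 157 − 78/11 = 1649/11.
Numerically: ≈ 149.909.
(This is only a lower bound; the true E[α(G)] may be larger.)

E[α(G)] ≥ 1649/11 ≈ 149.909.


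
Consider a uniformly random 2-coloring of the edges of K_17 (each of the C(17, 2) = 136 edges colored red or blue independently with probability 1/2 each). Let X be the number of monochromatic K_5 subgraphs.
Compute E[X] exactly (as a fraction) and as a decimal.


Let X = Σ_S X_S over the C(17, 5) = 6188 subsets S of size 5, where X_S = 1 if the K_5 on S is monochromatic.
For a fixed S, the K_5 on S has C(5, 2) = 10 edges. P[all 10 edges red] = (1/2)^10, and likewise for blue, so P[monochromatic] = 2·(1/2)^10 = 2^{1 − 10} = 1/512.
By linearity: E[X] = C(17, 5) · 2^{1 − 10} = 6188 · 1/512 = 1547/128.
Numerically: E[X] ≈ 12.08594.

E[X] = C(17,5)·2^(1−C(5,2)) = 1547/128 ≈ 12.08594.


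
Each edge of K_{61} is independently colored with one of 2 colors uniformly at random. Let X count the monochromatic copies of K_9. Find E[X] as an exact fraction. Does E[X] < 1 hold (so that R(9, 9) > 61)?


E[X] = C(61, 9) · 2^{1 − 36} = 17341763505 · 2^{−35} = 17341763505/34359738368.
As a reduced fraction: E[X] = 17341763505/34359738368 ≈ 0.505.
Is E[X] < 1? YES.
Since E[X] < 1, there exists a 2-coloring of K_{61} with no monochromatic K_9; hence R(9, 9) > 61.

E[X] = 17341763505/34359738368 ≈ 0.505; E[X] < 1, so R(9, 9) > 61.


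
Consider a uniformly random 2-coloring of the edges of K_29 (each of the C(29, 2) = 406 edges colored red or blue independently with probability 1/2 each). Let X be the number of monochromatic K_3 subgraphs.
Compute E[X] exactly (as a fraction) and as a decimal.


Let X = Σ_S X_S over the C(29, 3) = 3654 subsets S of size 3, where X_S = 1 if the K_3 on S is monochromatic.
For a fixed S, the K_3 on S has C(3, 2) = 3 edges. P[all 3 edges red] = (1/2)^3, and likewise for blue, so P[monochromatic] = 2·(1/2)^3 = 2^{1 − 3} = 1/4.
Summing: E[X] = C(29, 3) · 2^{1 − 3} = 3654 · 1/4 = 1827/2.
Numerically: E[X] ≈ 913.5000.

E[X] = C(29,3)·2^(1−C(3,2)) = 1827/2 ≈ 913.5000.


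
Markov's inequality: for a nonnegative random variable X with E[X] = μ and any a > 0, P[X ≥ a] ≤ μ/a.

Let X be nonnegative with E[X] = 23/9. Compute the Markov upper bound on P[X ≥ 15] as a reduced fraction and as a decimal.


μ = E[X] = 23/9, a = 15.
Markov: P[X ≥ 15] ≤ μ/a = (23/9)/15 = 23/135.
Numerically: ≈ 0.1704.
(Since a = 15 > μ = 2.5556, the bound 23/135 is < 1 and informative.)

P[X ≥ 15] ≤ 23/135 ≈ 0.1704.


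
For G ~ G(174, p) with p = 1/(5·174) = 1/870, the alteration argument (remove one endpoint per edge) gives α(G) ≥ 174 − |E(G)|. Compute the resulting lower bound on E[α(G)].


E[|E(G)|] = C(174, 2)·p = 15051 · (1/870) = 173/10.
E[α(G)] ≥ n − E[|E(G)|] = 174 − 173/10 = 1567/10.
Numerically: ≈ 156.700000.
(This is only a lower bound; the true E[α(G)] may be larger.)

E[α(G)] ≥ 1567/10 ≈ 156.700000.


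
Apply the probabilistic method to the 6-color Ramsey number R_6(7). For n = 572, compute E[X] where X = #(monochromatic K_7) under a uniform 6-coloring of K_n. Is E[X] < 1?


E[X] = C(572, 7) · 6^{1 − 21} = 3831215212271304 · 6^{−20} = 3831215212271304/3656158440062976.
As a reduced fraction: E[X] = 17737107464219/16926659444736 ≈ 1.048.
Is E[X] < 1? NO.
Since E[X] ≥ 1, the first-moment bound is inconclusive at n = 572; it does NOT by itself certify R_6(7) > 572.

E[X] = 17737107464219/16926659444736 ≈ 1.048; E[X] ≥ 1; first-moment method inconclusive here.


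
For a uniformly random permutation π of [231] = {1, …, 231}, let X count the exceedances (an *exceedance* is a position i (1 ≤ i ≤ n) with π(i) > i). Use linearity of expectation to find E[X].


Write X = Σ_{i=1}^{231} X_i, where X_i = 1_{π(i) > i}.
For each fixed i, π(i) is uniform over {1, …, 231} (marginal of a uniform permutation), so P[π(i) > i] = (n − i)/n. Summing: Σ_{i=1}^{231} (n − i)/n = (0 + 1 + … + 230)/231 = 231(231 − 1)/(2·231) = (231 − 1)/2.
Hence E[X] = Σ_{i=1}^{231} (231 − i)/231 = 115 ≈ 115.000.

E[X] = 115 = 115.000.


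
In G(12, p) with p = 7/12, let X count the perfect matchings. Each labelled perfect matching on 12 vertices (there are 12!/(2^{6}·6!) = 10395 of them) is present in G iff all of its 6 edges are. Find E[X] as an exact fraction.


K_12 has 12!/(2^{6}·6!) = 10395 labelled perfect matchings.
For each such perfect matching H, let X_H = 1 if all 6 edges of H are present in G. Then P[X_H = 1] = p^{6} = (7/12)^{6} = 117649/2985984.
By linearity of expectation: E[X] = Σ_H E[X_H] = 10395 · p^{6} = 10395 · 117649/2985984 = 45294865/110592.
Numerically: E[X] ≈ 409.6.

E[X] = 10395 · (7/12)^{6} = 45294865/110592 ≈ 409.6.


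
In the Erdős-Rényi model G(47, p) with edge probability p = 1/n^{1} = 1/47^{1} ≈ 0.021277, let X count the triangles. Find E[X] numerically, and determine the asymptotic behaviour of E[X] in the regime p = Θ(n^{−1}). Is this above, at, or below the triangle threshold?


Number of potential triangles: C(47, 3) = 16215.
Each occurs with probability p³ ≈ (0.021277)³ ≈ 9.6317772e-06.
By linearity: E[X] = C(47, 3)·p³ ≈ 16215 · 9.6317772e-06 ≈ 0.15618.
Here α = 1, so p = 1/n is exactly at the triangle threshold p ~ 1/n. Asymptotically E[X] → c³/6 = 1³/6 = 1/6 ≈ 0.16667, a bounded constant. In this regime the triangle count is asymptotically Poisson(c³/6).

E[X] ≈ 0.15618; in regime p = Θ(1/n^{1}) E[X] stays bounded (at the triangle threshold p ~ 1/n).


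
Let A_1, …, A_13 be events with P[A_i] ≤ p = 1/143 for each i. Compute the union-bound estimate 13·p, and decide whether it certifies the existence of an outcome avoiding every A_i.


Union bound: P[∪_{i=1}^{13} A_i] ≤ Σ_i P[A_i] ≤ 13·p = 13·(1/143) = 1/11.
Numerically: 1/11 ≈ 0.0909091.
Is 1/11 < 1? YES.
Since P[∪ A_i] ≤ 1/11 < 1, the complement has P[∩ A_i^c] ≥ 1 − 1/11 = 10/11 > 0, so some outcome avoids every A_i.

13·p = 1/11 ≈ 0.0909091; existence CERTIFIED by the union bound.


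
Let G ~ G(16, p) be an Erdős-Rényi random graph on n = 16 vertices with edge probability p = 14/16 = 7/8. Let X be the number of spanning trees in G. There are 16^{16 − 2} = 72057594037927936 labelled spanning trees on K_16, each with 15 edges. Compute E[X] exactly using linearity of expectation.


K_16 has 16^{16 − 2} = 72057594037927936 labelled spanning trees.
For each such spanning tree H, let X_H = 1 if all 15 edges of H are present in G. Then P[X_H = 1] = p^{15} = (7/8)^{15} = 4747561509943/35184372088832.
By linearity: E[X] = Σ_H E[X_H] = 72057594037927936 · p^{15} = 72057594037927936 · 4747561509943/35184372088832 = 9723005972363264.
Numerically: E[X] ≈ 9.72e+15.

E[X] = 72057594037927936 · (7/8)^{15} = 9723005972363264 ≈ 9.72e+15.


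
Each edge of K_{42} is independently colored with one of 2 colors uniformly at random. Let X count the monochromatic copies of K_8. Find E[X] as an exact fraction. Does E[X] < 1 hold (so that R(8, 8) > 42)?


E[X] = C(42, 8) · 2^{1 − 28} = 118030185 · 2^{−27} = 118030185/134217728.
As a reduced fraction: E[X] = 118030185/134217728 ≈ 0.879393.
Is E[X] < 1? YES.
Since E[X] < 1, there exists a 2-coloring of K_{42} with no monochromatic K_8; hence R(8, 8) > 42.

E[X] = 118030185/134217728 ≈ 0.879393; E[X] < 1, so R(8, 8) > 42.


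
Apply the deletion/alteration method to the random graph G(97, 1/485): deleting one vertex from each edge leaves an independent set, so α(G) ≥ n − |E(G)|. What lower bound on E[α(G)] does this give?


E[|E(G)|] = C(97, 2)·p = 4656 · (1/485) = 48/5.
E[α(G)] ≥ n − E[|E(G)|] = 97 − 48/5 = 437/5.
Numerically: ≈ 87.400000.
(This is only a lower bound; the true E[α(G)] may be larger.)

E[α(G)] ≥ 437/5 ≈ 87.400000.


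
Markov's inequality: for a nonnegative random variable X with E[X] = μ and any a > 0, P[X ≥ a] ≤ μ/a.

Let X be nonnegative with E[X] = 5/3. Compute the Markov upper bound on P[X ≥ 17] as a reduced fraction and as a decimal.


μ = E[X] = 5/3, a = 17.
Markov: P[X ≥ 17] ≤ μ/a = (5/3)/17 = 5/51.
Numerically: ≈ 0.098.
(Since a = 17 > μ = 1.667, the bound 5/51 is < 1 and informative.)

P[X ≥ 17] ≤ 5/51 ≈ 0.098.


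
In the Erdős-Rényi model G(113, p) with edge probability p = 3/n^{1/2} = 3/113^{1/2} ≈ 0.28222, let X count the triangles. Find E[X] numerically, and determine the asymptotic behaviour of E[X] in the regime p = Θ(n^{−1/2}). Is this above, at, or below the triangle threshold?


Number of potential triangles: C(113, 3) = 234136.
Each occurs with probability p³ ≈ (0.28222)³ ≈ 2.2477401e-02.
By linearity: E[X] = C(113, 3)·p³ ≈ 234136 · 2.2477401e-02 ≈ 5262.76883.
Since α = 1/2 < 1, p = c/n^{1/2} ≫ 1/n is above the triangle threshold p ~ 1/n. Asymptotically E[X] ~ (c³/6)·n^{3(1−α)} = (3³/6)·n^{1.5} → ∞; triangles are abundant w.h.p.

E[X] ≈ 5262.76883; in regime p = Θ(1/n^{1/2}) E[X] diverges (above the triangle threshold p ~ 1/n).


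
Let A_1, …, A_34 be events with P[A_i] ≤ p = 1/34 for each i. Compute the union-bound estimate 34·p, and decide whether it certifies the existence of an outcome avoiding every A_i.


Union bound: P[∪_{i=1}^{34} A_i] ≤ Σ_i P[A_i] ≤ 34·p = 34·(1/34) = 1.
Numerically: 1 ≈ 1.00000.
Is 1 < 1? NO.
Since the bound 1 is ≥ 1, the union bound is uninformative here; it does NOT by itself certify existence.

34·p = 1 ≈ 1.00000; existence NOT certified by the union bound.


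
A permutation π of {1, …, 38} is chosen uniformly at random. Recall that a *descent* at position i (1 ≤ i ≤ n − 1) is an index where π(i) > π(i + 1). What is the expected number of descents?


Write X = Σ X_I over i = 1, …, 37, with X_I the indicator of one descent.
There are 37 indicators.
For each fixed i, the pair (π(i), π(i+1)) is a uniformly random ordered pair of distinct values from {1, …, 38}; by symmetry P[π(i) > π(i+1)] = 1/2.
By linearity: E[X] = 37 · (1/2) = (38 − 1) · (1/2) = 37/2 ≈ 18.500000.

E[X] = 37/2 = 18.500000.


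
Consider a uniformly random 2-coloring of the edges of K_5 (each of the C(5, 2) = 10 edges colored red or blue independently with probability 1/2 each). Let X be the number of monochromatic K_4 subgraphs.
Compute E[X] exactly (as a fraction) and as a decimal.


Let X = Σ_S X_S over the C(5, 4) = 5 subsets S of size 4, where X_S = 1 if the K_4 on S is monochromatic.
For a fixed S, the K_4 on S has C(4, 2) = 6 edges. P[all 6 edges red] = (1/2)^6, and likewise for blue, so P[monochromatic] = 2·(1/2)^6 = 2^{1 − 6} = 1/32.
Summing: E[X] = C(5, 4) · 2^{1 − 6} = 5 · 1/32 = 5/32.
Numerically: E[X] ≈ 0.156.

E[X] = C(5,4)·2^(1−C(4,2)) = 5/32 ≈ 0.156.


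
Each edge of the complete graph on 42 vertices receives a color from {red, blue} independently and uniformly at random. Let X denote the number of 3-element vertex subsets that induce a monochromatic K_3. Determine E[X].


Let X = Σ_S X_S over the C(42, 3) = 11480 subsets S of size 3, where X_S = 1 if the K_3 on S is monochromatic.
For a fixed S, the K_3 on S has C(3, 2) = 3 edges. P[all 3 edges red] = (1/2)^3, and likewise for blue, so P[monochromatic] = 2·(1/2)^3 = 2^{1 − 3} = 1/4.
Summing: E[X] = C(42, 3) · 2^{1 − 3} = 11480 · 1/4 = 2870.
Numerically: E[X] ≈ 2870.000000.

E[X] = C(42,3)·2^(1−C(3,2)) = 2870 ≈ 2870.000000.


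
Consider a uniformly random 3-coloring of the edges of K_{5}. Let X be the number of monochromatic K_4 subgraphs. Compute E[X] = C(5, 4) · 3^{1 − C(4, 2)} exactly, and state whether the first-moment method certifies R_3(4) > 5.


E[X] = C(5, 4) · 3^{1 − 6} = 5 · 3^{−5} = 5/243.
As a reduced fraction: E[X] = 5/243 ≈ 0.0205761.
Is E[X] < 1? YES.
Since E[X] < 1, there exists a 3-coloring of K_{5} with no monochromatic K_4; hence R_3(4) > 5.

E[X] = 5/243 ≈ 0.0205761; E[X] < 1, so R_3(4) > 5.


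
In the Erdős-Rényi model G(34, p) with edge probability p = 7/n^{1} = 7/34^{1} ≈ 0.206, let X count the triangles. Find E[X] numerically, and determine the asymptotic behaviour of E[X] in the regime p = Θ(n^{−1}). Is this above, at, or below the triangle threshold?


Number of potential triangles: C(34, 3) = 5984.
Each occurs with probability p³ ≈ (0.206)³ ≈ 8.72685e-03.
By linearity: E[X] = C(34, 3)·p³ ≈ 5984 · 8.72685e-03 ≈ 52.221.
Here α = 1, so p = 7/n is exactly at the triangle threshold p ~ 1/n. Asymptotically E[X] → c³/6 = 7³/6 = 343/6 ≈ 57.167, a bounded constant. In this regime the triangle count is asymptotically Poisson(c³/6).

E[X] ≈ 52.221; in regime p = Θ(1/n^{1}) E[X] stays bounded (at the triangle threshold p ~ 1/n).


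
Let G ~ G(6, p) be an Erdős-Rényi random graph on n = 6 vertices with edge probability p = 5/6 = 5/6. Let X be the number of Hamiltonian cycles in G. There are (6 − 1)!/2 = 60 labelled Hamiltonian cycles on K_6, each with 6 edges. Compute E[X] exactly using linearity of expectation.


K_6 has (6 − 1)!/2 = 60 labelled Hamiltonian cycles.
For each such Hamiltonian cycle H, let X_H = 1 if all 6 edges of H are present in G. Then P[X_H = 1] = p^{6} = (5/6)^{6} = 15625/46656.
By linearity of expectation: E[X] = Σ_H E[X_H] = 60 · p^{6} = 60 · 15625/46656 = 78125/3888.
Numerically: E[X] ≈ 20.09.

E[X] = 60 · (5/6)^{6} = 78125/3888 ≈ 20.09.


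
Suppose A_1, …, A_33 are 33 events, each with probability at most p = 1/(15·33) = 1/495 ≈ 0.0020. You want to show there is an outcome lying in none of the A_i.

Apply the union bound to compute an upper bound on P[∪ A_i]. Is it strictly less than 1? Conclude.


Union bound: P[∪_{i=1}^{33} A_i] ≤ Σ_i P[A_i] ≤ 33·p = 33·(1/495) = 1/15.
Numerically: 1/15 ≈ 0.0667.
Is 1/15 < 1? YES.
Since P[∪ A_i] ≤ 1/15 < 1, the complement has P[∩ A_i^c] ≥ 1 − 1/15 = 14/15 > 0, so some outcome avoids every A_i.

33·p = 1/15 ≈ 0.0667; existence CERTIFIED by the union bound.


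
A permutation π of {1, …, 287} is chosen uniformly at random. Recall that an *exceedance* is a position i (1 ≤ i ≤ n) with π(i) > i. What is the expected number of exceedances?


Write X = Σ_{i=1}^{287} X_i, where X_i = 1_{π(i) > i}.
For each fixed i, π(i) is uniform over {1, …, 287} (marginal of a uniform permutation), so P[π(i) > i] = (n − i)/n. Summing: Σ_{i=1}^{287} (n − i)/n = (0 + 1 + … + 286)/287 = 287(287 − 1)/(2·287) = (287 − 1)/2.
Hence E[X] = Σ_{i=1}^{287} (287 − i)/287 = 143 ≈ 143.000.

E[X] = 143 = 143.000.


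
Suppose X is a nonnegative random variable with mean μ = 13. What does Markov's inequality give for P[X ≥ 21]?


μ = E[X] = 13, a = 21.
Markov: P[X ≥ 21] ≤ μ/a = (13)/21 = 13/21.
Numerically: ≈ 0.619.
(Since a = 21 > μ = 13.000, the bound 13/21 is < 1 and informative.)

P[X ≥ 21] ≤ 13/21 ≈ 0.619.


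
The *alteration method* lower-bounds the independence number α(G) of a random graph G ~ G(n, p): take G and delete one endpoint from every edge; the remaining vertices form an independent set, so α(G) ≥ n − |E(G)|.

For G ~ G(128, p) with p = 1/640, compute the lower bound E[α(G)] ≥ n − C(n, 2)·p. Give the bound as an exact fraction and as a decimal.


E[|E(G)|] = C(128, 2)·p = 8128 · (1/640) = 127/10.
E[α(G)] ≥ n − E[|E(G)|] = 128 − 127/10 = 1153/10.
Numerically: ≈ 115.300.
(This is only a lower bound; the true E[α(G)] may be larger.)

E[α(G)] ≥ 1153/10 ≈ 115.300.


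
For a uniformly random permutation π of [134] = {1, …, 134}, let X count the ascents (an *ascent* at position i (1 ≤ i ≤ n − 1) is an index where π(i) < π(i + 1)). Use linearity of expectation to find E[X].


Write X = Σ X_I over i = 1, …, 133, with X_I the indicator of one ascent.
There are 133 indicators.
For each fixed i, the pair (π(i), π(i+1)) is a uniformly random ordered pair of distinct values from {1, …, 134}; by symmetry P[π(i) < π(i+1)] = 1/2.
By linearity: E[X] = 133 · (1/2) = (134 − 1) · (1/2) = 133/2 ≈ 66.5000.

E[X] = 133/2 = 66.5000.


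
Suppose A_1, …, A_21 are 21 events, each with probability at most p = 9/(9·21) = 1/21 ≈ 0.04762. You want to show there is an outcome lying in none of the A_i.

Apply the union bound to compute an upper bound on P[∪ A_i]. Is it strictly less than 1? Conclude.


Union bound: P[∪_{i=1}^{21} A_i] ≤ Σ_i P[A_i] ≤ 21·p = 21·(1/21) = 1.
Numerically: 1 ≈ 1.00000.
Is 1 < 1? NO.
Since the bound 1 is ≥ 1, the union bound is uninformative here; it does NOT by itself certify existence.

21·p = 1 ≈ 1.00000; existence NOT certified by the union bound.


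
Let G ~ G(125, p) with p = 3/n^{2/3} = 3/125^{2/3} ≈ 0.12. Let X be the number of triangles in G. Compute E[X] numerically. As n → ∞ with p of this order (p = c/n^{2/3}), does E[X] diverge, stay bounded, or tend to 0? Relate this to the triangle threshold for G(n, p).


Number of potential triangles: C(125, 3) = 317750.
Each occurs with probability p³ ≈ (0.12)³ ≈ 1.72800e-03.
By linearity: E[X] = C(125, 3)·p³ ≈ 317750 · 1.72800e-03 ≈ 549.072.
Since α = 2/3 < 1, p = c/n^{2/3} ≫ 1/n is above the triangle threshold p ~ 1/n. Asymptotically E[X] ~ (c³/6)·n^{3(1−α)} = (3³/6)·n^{1} → ∞; triangles are abundant w.h.p.

E[X] ≈ 549.072; in regime p = Θ(1/n^{2/3}) E[X] diverges (above the triangle threshold p ~ 1/n).


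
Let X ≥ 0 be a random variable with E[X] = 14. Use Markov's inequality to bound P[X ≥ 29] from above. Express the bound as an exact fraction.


μ = E[X] = 14, a = 29.
Markov: P[X ≥ 29] ≤ μ/a = (14)/29 = 14/29.
Numerically: ≈ 0.4828.
(Since a = 29 > μ = 14.0000, the bound 14/29 is < 1 and informative.)

P[X ≥ 29] ≤ 14/29 ≈ 0.4828.


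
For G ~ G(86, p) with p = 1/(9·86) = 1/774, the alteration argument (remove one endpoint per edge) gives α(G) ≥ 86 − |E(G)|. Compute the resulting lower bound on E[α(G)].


E[|E(G)|] = C(86, 2)·p = 3655 · (1/774) = 85/18.
E[α(G)] ≥ n − E[|E(G)|] = 86 − 85/18 = 1463/18.
Numerically: ≈ 81.278.
(This is only a lower bound; the true E[α(G)] may be larger.)

E[α(G)] ≥ 1463/18 ≈ 81.278.


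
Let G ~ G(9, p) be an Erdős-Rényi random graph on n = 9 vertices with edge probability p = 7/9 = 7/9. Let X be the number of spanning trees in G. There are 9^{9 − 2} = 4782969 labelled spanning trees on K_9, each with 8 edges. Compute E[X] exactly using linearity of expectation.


K_9 has 9^{9 − 2} = 4782969 labelled spanning trees.
For each such spanning tree H, let X_H = 1 if all 8 edges of H are present in G. Then P[X_H = 1] = p^{8} = (7/9)^{8} = 5764801/43046721.
Summing the indicators: E[X] = Σ_H E[X_H] = 4782969 · p^{8} = 4782969 · 5764801/43046721 = 5764801/9.
Numerically: E[X] ≈ 640533.

E[X] = 4782969 · (7/9)^{8} = 5764801/9 ≈ 640533.


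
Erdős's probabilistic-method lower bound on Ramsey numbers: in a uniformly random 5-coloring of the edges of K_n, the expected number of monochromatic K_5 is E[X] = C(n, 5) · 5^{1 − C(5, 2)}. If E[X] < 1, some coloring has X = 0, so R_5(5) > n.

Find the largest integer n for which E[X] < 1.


We need C(n, 5) · 5^{1 − 10} < 1, i.e. C(n, 5) < 5^{10 − 1} = 1953125.
Check values of n near the boundary:
  n = 43: C(43, 5) = 962598; 962598 < 1953125? YES
  n = 44: C(44, 5) = 1086008; 1086008 < 1953125? YES
  n = 45: C(45, 5) = 1221759; 1221759 < 1953125? YES
  n = 46: C(46, 5) = 1370754; 1370754 < 1953125? YES
  n = 47: C(47, 5) = 1533939; 1533939 < 1953125? YES
  n = 48: C(48, 5) = 1712304; 1712304 < 1953125? YES
  n = 49: C(49, 5) = 1906884; 1906884 < 1953125? YES
  n = 50: C(50, 5) = 2118760; 2118760 < 1953125? NO
The largest n with C(n, 5) < 1953125 is n = 49 (where E[X] = 1906884/1953125 ≈ 0.9763246). Hence R_5(5) > 49, i.e. R_5(5) ≥ 50.

Largest n = 49; hence R_5(5) > 49.


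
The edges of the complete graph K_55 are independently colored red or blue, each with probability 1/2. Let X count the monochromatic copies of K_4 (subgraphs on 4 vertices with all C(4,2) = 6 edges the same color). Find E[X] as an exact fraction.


Let X = Σ_S X_S over the C(55, 4) = 341055 subsets S of size 4, where X_S = 1 if the K_4 on S is monochromatic.
For a fixed S, the K_4 on S has C(4, 2) = 6 edges. P[all 6 edges red] = (1/2)^6, and likewise for blue, so P[monochromatic] = 2·(1/2)^6 = 2^{1 − 6} = 1/32.
Summing: E[X] = C(55, 4) · 2^{1 − 6} = 341055 · 1/32 = 341055/32.
Numerically: E[X] ≈ 10657.969.

E[X] = C(55,4)·2^(1−C(4,2)) = 341055/32 ≈ 10657.969.


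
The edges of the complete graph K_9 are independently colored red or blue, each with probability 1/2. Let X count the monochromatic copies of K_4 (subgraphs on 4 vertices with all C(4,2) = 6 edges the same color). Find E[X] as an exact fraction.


Let X = Σ_S X_S over the C(9, 4) = 126 subsets S of size 4, where X_S = 1 if the K_4 on S is monochromatic.
For a fixed S, the K_4 on S has C(4, 2) = 6 edges. P[all 6 edges red] = (1/2)^6, and likewise for blue, so P[monochromatic] = 2·(1/2)^6 = 2^{1 − 6} = 1/32.
By linearity of expectation: E[X] = C(9, 4) · 2^{1 − 6} = 126 · 1/32 = 63/16.
Numerically: E[X] ≈ 3.938.

E[X] = C(9,4)·2^(1−C(4,2)) = 63/16 ≈ 3.938.


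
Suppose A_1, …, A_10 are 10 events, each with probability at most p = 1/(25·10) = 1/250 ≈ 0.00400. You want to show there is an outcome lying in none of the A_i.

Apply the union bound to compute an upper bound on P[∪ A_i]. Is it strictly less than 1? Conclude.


Union bound: P[∪_{i=1}^{10} A_i] ≤ Σ_i P[A_i] ≤ 10·p = 10·(1/250) = 1/25.
Numerically: 1/25 ≈ 0.04000.
Is 1/25 < 1? YES.
Since P[∪ A_i] ≤ 1/25 < 1, the complement has P[∩ A_i^c] ≥ 1 − 1/25 = 24/25 > 0, so some outcome avoids every A_i.

10·p = 1/25 ≈ 0.04000; existence CERTIFIED by the union bound.


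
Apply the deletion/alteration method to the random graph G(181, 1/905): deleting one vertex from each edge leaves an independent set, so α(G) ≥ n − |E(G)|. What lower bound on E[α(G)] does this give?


E[|E(G)|] = C(181, 2)·p = 16290 · (1/905) = 18.
E[α(G)] ≥ n − E[|E(G)|] = 181 − 18 = 163.
Numerically: ≈ 163.00000.
(This is only a lower bound; the true E[α(G)] may be larger.)

E[α(G)] ≥ 163 ≈ 163.00000.


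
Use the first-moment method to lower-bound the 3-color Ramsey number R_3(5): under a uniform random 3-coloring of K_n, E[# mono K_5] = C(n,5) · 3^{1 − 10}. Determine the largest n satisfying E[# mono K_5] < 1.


We need C(n, 5) · 3^{1 − 10} < 1, i.e. C(n, 5) < 3^{10 − 1} = 19683.
Check values of n near the boundary:
  n = 19: C(19, 5) = 11628; 11628 < 19683? YES
  n = 20: C(20, 5) = 15504; 15504 < 19683? YES
  n = 21: C(21, 5) = 20349; 20349 < 19683? NO
  n = 22: C(22, 5) = 26334; 26334 < 19683? NO
  n = 23: C(23, 5) = 33649; 33649 < 19683? NO
The largest n with C(n, 5) < 19683 is n = 20 (where E[X] = 5168/6561 ≈ 0.78768). Hence R_3(5) > 20, i.e. R_3(5) ≥ 21.

Largest n = 20; hence R_3(5) > 20.


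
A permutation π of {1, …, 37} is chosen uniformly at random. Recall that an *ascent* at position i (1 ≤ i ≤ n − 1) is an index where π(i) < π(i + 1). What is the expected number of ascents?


Write X = Σ X_I over i = 1, …, 36, with X_I the indicator of one ascent.
There are 36 indicators.
For each fixed i, the pair (π(i), π(i+1)) is a uniformly random ordered pair of distinct values from {1, …, 37}; by symmetry P[π(i) < π(i+1)] = 1/2.
By linearity: E[X] = 36 · (1/2) = (37 − 1) · (1/2) = 18 ≈ 18.0000.

E[X] = 18 = 18.0000.


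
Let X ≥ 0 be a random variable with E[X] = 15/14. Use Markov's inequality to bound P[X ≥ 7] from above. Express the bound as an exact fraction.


μ = E[X] = 15/14, a = 7.
Markov: P[X ≥ 7] ≤ μ/a = (15/14)/7 = 15/98.
Numerically: ≈ 0.1531.
(Since a = 7 > μ = 1.0714, the bound 15/98 is < 1 and informative.)

P[X ≥ 7] ≤ 15/98 ≈ 0.1531.


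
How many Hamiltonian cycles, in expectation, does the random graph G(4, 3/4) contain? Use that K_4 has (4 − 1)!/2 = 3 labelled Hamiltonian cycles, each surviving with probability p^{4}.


K_4 has (4 − 1)!/2 = 3 labelled Hamiltonian cycles.
For each such Hamiltonian cycle H, let X_H = 1 if all 4 edges of H are present in G. Then P[X_H = 1] = p^{4} = (3/4)^{4} = 81/256.
Summing the indicators: E[X] = Σ_H E[X_H] = 3 · p^{4} = 3 · 81/256 = 243/256.
Numerically: E[X] ≈ 0.94922.

E[X] = 3 · (3/4)^{4} = 243/256 ≈ 0.94922.


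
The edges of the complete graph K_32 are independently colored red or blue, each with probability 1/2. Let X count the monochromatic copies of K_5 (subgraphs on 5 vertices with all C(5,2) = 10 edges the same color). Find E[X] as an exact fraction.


Let X = Σ_S X_S over the C(32, 5) = 201376 subsets S of size 5, where X_S = 1 if the K_5 on S is monochromatic.
For a fixed S, the K_5 on S has C(5, 2) = 10 edges. P[all 10 edges red] = (1/2)^10, and likewise for blue, so P[monochromatic] = 2·(1/2)^10 = 2^{1 − 10} = 1/512.
By linearity of expectation: E[X] = C(32, 5) · 2^{1 − 10} = 201376 · 1/512 = 6293/16.
Numerically: E[X] ≈ 393.31250.

E[X] = C(32,5)·2^(1−C(5,2)) = 6293/16 ≈ 393.31250.


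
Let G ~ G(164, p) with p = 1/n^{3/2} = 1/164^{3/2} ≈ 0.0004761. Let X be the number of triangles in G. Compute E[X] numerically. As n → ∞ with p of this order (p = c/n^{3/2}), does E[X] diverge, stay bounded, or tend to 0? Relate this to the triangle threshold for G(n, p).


Number of potential triangles: C(164, 3) = 721764.
Each occurs with probability p³ ≈ (0.0004761)³ ≈ 1.079450e-10.
By linearity: E[X] = C(164, 3)·p³ ≈ 721764 · 1.079450e-10 ≈ 0.0001.
Since α = 3/2 > 1, p = c/n^{3/2} = o(1/n) is below the triangle threshold p ~ 1/n. Asymptotically E[X] ~ (c³/6)·n^{3(1−α)} = (1³/6)·n^{-1.5} → 0, so by Markov's inequality G has no triangles w.h.p.

E[X] ≈ 0.0001; in regime p = Θ(1/n^{3/2}) E[X] tends to 0 (below the triangle threshold p ~ 1/n).


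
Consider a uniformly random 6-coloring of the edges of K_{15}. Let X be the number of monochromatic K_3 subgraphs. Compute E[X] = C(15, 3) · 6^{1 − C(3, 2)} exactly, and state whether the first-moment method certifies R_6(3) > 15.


E[X] = C(15, 3) · 6^{1 − 3} = 455 · 6^{−2} = 455/36.
As a reduced fraction: E[X] = 455/36 ≈ 12.6388889.
Is E[X] < 1? NO.
Since E[X] ≥ 1, the first-moment bound is inconclusive at n = 15; it does NOT by itself certify R_6(3) > 15.

E[X] = 455/36 ≈ 12.6388889; E[X] ≥ 1; first-moment method inconclusive here.


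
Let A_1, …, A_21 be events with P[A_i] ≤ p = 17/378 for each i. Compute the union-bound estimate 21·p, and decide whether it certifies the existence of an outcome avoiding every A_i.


Union bound: P[∪_{i=1}^{21} A_i] ≤ Σ_i P[A_i] ≤ 21·p = 21·(17/378) = 17/18.
Numerically: 17/18 ≈ 0.944444.
Is 17/18 < 1? YES.
Since P[∪ A_i] ≤ 17/18 < 1, the complement has P[∩ A_i^c] ≥ 1 − 17/18 = 1/18 > 0, so some outcome avoids every A_i.

21·p = 17/18 ≈ 0.944444; existence CERTIFIED by the union bound.


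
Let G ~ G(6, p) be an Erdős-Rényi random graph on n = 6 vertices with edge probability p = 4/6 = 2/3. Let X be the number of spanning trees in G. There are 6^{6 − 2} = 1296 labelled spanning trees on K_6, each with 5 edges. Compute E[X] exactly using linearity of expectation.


K_6 has 6^{6 − 2} = 1296 labelled spanning trees.
For each such spanning tree H, let X_H = 1 if all 5 edges of H are present in G. Then P[X_H = 1] = p^{5} = (2/3)^{5} = 32/243.
By linearity of expectation: E[X] = Σ_H E[X_H] = 1296 · p^{5} = 1296 · 32/243 = 512/3.
Numerically: E[X] ≈ 171.

E[X] = 1296 · (2/3)^{5} = 512/3 ≈ 171.


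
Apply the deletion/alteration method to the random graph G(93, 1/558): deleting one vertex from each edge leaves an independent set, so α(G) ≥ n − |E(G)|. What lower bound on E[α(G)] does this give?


E[|E(G)|] = C(93, 2)·p = 4278 · (1/558) = 23/3.
E[α(G)] ≥ n − E[|E(G)|] = 93 − 23/3 = 256/3.
Numerically: ≈ 85.333.
(This is only a lower bound; the true E[α(G)] may be larger.)

E[α(G)] ≥ 256/3 ≈ 85.333.


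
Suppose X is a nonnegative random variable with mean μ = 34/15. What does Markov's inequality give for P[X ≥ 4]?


μ = E[X] = 34/15, a = 4.
Markov: P[X ≥ 4] ≤ μ/a = (34/15)/4 = 17/30.
Numerically: ≈ 0.56667.
(Since a = 4 > μ = 2.26667, the bound 17/30 is < 1 and informative.)

P[X ≥ 4] ≤ 17/30 ≈ 0.56667.


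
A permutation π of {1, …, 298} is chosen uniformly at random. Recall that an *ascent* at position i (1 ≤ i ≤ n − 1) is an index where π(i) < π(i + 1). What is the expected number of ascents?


Write X = Σ X_I over i = 1, …, 297, with X_I the indicator of one ascent.
There are 297 indicators.
For each fixed i, the pair (π(i), π(i+1)) is a uniformly random ordered pair of distinct values from {1, …, 298}; by symmetry P[π(i) < π(i+1)] = 1/2.
By linearity: E[X] = 297 · (1/2) = (298 − 1) · (1/2) = 297/2 ≈ 148.500000.

E[X] = 297/2 = 148.500000.


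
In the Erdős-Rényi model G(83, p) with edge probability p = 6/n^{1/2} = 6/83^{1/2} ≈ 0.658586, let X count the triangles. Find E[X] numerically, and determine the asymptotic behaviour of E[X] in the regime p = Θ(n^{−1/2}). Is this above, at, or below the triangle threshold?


Number of potential triangles: C(83, 3) = 91881.
Each occurs with probability p³ ≈ (0.658586)³ ≈ 2.85651568e-01.
By linearity: E[X] = C(83, 3)·p³ ≈ 91881 · 2.85651568e-01 ≈ 26245.951735.
Since α = 1/2 < 1, p = c/n^{1/2} ≫ 1/n is above the triangle threshold p ~ 1/n. Asymptotically E[X] ~ (c³/6)·n^{3(1−α)} = (6³/6)·n^{1.5} → ∞; triangles are abundant w.h.p.

E[X] ≈ 26245.951735; in regime p = Θ(1/n^{1/2}) E[X] diverges (above the triangle threshold p ~ 1/n).


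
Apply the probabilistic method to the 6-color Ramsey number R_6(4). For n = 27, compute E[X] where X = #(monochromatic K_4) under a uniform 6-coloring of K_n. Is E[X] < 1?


E[X] = C(27, 4) · 6^{1 − 6} = 17550 · 6^{−5} = 17550/7776.
As a reduced fraction: E[X] = 325/144 ≈ 2.257.
Is E[X] < 1? NO.
Since E[X] ≥ 1, the first-moment bound is inconclusive at n = 27; it does NOT by itself certify R_6(4) > 27.

E[X] = 325/144 ≈ 2.257; E[X] ≥ 1; first-moment method inconclusive here.


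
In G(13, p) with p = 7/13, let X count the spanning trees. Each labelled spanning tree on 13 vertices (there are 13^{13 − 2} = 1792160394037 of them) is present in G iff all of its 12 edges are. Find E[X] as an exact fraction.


K_13 has 13^{13 − 2} = 1792160394037 labelled spanning trees.
For each such spanning tree H, let X_H = 1 if all 12 edges of H are present in G. Then P[X_H = 1] = p^{12} = (7/13)^{12} = 13841287201/23298085122481.
By linearity: E[X] = Σ_H E[X_H] = 1792160394037 · p^{12} = 1792160394037 · 13841287201/23298085122481 = 13841287201/13.
Numerically: E[X] ≈ 1.06e+09.

E[X] = 1792160394037 · (7/13)^{12} = 13841287201/13 ≈ 1.06e+09.


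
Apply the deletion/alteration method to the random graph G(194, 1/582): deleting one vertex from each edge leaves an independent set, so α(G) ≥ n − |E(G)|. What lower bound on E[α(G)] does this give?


E[|E(G)|] = C(194, 2)·p = 18721 · (1/582) = 193/6.
E[α(G)] ≥ n − E[|E(G)|] = 194 − 193/6 = 971/6.
Numerically: ≈ 161.8333.
(This is only a lower bound; the true E[α(G)] may be larger.)

E[α(G)] ≥ 971/6 ≈ 161.8333.


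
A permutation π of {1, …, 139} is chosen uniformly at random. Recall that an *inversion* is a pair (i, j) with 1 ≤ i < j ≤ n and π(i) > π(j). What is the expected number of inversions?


Write X = Σ X_I over the C(139, 2) = 9591 pairs i < j, with X_I the indicator of one inversion.
There are 9591 indicators.
For each fixed pair i < j, the values π(i) and π(j) are two distinct elements of {1, …, 139} in uniformly random order; by symmetry P[π(i) > π(j)] = 1/2.
By linearity: E[X] = 9591 · (1/2) = C(139, 2) · (1/2) = 9591/2 = 9591/2 ≈ 4795.500.

E[X] = 9591/2 = 4795.500.


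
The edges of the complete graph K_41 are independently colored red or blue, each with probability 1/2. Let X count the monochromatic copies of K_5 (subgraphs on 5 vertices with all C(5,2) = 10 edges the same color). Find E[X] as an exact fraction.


Let X = Σ_S X_S over the C(41, 5) = 749398 subsets S of size 5, where X_S = 1 if the K_5 on S is monochromatic.
For a fixed S, the K_5 on S has C(5, 2) = 10 edges. P[all 10 edges red] = (1/2)^10, and likewise for blue, so P[monochromatic] = 2·(1/2)^10 = 2^{1 − 10} = 1/512.
By linearity: E[X] = C(41, 5) · 2^{1 − 10} = 749398 · 1/512 = 374699/256.
Numerically: E[X] ≈ 1463.667969.

E[X] = C(41,5)·2^(1−C(5,2)) = 374699/256 ≈ 1463.667969.


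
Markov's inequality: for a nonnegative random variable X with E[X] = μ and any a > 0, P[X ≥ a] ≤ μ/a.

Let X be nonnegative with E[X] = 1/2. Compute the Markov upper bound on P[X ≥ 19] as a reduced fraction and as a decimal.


μ = E[X] = 1/2, a = 19.
Markov: P[X ≥ 19] ≤ μ/a = (1/2)/19 = 1/38.
Numerically: ≈ 0.026.
(Since a = 19 > μ = 0.500, the bound 1/38 is < 1 and informative.)

P[X ≥ 19] ≤ 1/38 ≈ 0.026.


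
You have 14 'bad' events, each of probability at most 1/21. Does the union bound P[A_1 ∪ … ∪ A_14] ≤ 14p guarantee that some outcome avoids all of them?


Union bound: P[∪_{i=1}^{14} A_i] ≤ Σ_i P[A_i] ≤ 14·p = 14·(1/21) = 2/3.
Numerically: 2/3 ≈ 0.6667.
Is 2/3 < 1? YES.
Since P[∪ A_i] ≤ 2/3 < 1, the complement has P[∩ A_i^c] ≥ 1 − 2/3 = 1/3 > 0, so some outcome avoids every A_i.

14·p = 2/3 ≈ 0.6667; existence CERTIFIED by the union bound.


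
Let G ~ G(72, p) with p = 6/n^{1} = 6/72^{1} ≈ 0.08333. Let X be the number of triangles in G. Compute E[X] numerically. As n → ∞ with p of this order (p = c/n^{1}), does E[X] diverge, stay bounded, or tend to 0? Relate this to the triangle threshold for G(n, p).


Number of potential triangles: C(72, 3) = 59640.
Each occurs with probability p³ ≈ (0.08333)³ ≈ 5.787037e-04.
By linearity: E[X] = C(72, 3)·p³ ≈ 59640 · 5.787037e-04 ≈ 34.5139.
Here α = 1, so p = 6/n is exactly at the triangle threshold p ~ 1/n. Asymptotically E[X] → c³/6 = 6³/6 = 36 ≈ 36.0000, a bounded constant. In this regime the triangle count is asymptotically Poisson(c³/6).

E[X] ≈ 34.5139; in regime p = Θ(1/n^{1}) E[X] stays bounded (at the triangle threshold p ~ 1/n).


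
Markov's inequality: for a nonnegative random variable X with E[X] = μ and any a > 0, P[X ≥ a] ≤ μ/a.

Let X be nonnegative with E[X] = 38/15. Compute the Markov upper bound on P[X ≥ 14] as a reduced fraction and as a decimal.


μ = E[X] = 38/15, a = 14.
Markov: P[X ≥ 14] ≤ μ/a = (38/15)/14 = 19/105.
Numerically: ≈ 0.180952.
(Since a = 14 > μ = 2.533333, the bound 19/105 is < 1 and informative.)

P[X ≥ 14] ≤ 19/105 ≈ 0.180952.


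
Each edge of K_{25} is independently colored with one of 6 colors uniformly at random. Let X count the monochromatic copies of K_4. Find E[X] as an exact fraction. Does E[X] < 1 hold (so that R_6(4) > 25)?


E[X] = C(25, 4) · 6^{1 − 6} = 12650 · 6^{−5} = 12650/7776.
As a reduced fraction: E[X] = 6325/3888 ≈ 1.626800.
Is E[X] < 1? NO.
Since E[X] ≥ 1, the first-moment bound is inconclusive at n = 25; it does NOT by itself certify R_6(4) > 25.

E[X] = 6325/3888 ≈ 1.626800; E[X] ≥ 1; first-moment method inconclusive here.


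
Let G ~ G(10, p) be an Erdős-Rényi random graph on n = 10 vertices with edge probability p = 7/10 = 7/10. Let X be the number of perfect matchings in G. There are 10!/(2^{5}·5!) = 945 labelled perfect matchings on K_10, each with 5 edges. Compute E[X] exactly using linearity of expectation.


K_10 has 10!/(2^{5}·5!) = 945 labelled perfect matchings.
For each such perfect matching H, let X_H = 1 if all 5 edges of H are present in G. Then P[X_H = 1] = p^{5} = (7/10)^{5} = 16807/100000.
By linearity of expectation: E[X] = Σ_H E[X_H] = 945 · p^{5} = 945 · 16807/100000 = 3176523/20000.
Numerically: E[X] ≈ 158.83.

E[X] = 945 · (7/10)^{5} = 3176523/20000 ≈ 158.83.


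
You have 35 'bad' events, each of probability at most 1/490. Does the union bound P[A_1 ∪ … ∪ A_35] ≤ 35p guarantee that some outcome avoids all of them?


Union bound: P[∪_{i=1}^{35} A_i] ≤ Σ_i P[A_i] ≤ 35·p = 35·(1/490) = 1/14.
Numerically: 1/14 ≈ 0.07143.
Is 1/14 < 1? YES.
Since P[∪ A_i] ≤ 1/14 < 1, the complement has P[∩ A_i^c] ≥ 1 − 1/14 = 13/14 > 0, so some outcome avoids every A_i.

35·p = 1/14 ≈ 0.07143; existence CERTIFIED by the union bound.


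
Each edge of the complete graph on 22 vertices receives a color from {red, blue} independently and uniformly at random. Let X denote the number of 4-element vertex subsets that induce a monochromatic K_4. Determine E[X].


Let X = Σ_S X_S over the C(22, 4) = 7315 subsets S of size 4, where X_S = 1 if the K_4 on S is monochromatic.
For a fixed S, the K_4 on S has C(4, 2) = 6 edges. P[all 6 edges red] = (1/2)^6, and likewise for blue, so P[monochromatic] = 2·(1/2)^6 = 2^{1 − 6} = 1/32.
Summing: E[X] = C(22, 4) · 2^{1 − 6} = 7315 · 1/32 = 7315/32.
Numerically: E[X] ≈ 228.5938.

E[X] = C(22,4)·2^(1−C(4,2)) = 7315/32 ≈ 228.5938.


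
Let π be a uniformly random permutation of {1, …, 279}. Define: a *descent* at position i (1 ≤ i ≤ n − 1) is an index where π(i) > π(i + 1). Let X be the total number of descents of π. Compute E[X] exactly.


Write X = Σ X_I over i = 1, …, 278, with X_I the indicator of one descent.
There are 278 indicators.
For each fixed i, the pair (π(i), π(i+1)) is a uniformly random ordered pair of distinct values from {1, …, 279}; by symmetry P[π(i) > π(i+1)] = 1/2.
By linearity: E[X] = 278 · (1/2) = (279 − 1) · (1/2) = 139 ≈ 139.0000.

E[X] = 139 = 139.0000.
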